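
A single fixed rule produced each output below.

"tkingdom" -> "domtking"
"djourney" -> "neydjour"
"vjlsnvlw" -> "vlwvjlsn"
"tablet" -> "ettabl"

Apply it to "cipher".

The transformation: move the first character to the end, then swap the front and back halves of the string.
Applying that to "cipher" gives "erciph".

erciph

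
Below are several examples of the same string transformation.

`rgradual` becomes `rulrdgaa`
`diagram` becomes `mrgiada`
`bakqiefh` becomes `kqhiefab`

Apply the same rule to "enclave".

nvelcea

The transformation: sort the characters into reverse alphabetical order, then swap each adjacent pair of characters (1↔2, 3↔4, ...).
On "enclave": the first step gives "vnleeca", and the second then gives "nvelcea".
(Check on "bakqiefh": → "qkihfeba" → "kqhiefab" ✓)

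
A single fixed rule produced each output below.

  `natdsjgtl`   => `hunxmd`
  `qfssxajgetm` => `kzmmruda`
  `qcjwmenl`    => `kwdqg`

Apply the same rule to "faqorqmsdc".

The transformation: delete the last 3 characters, then shift every letter 6 places backward in the alphabet (wrapping around).
On "faqorqmsdc": the first step gives "faqorqm", and the second then gives "zukilkg".

zukilkg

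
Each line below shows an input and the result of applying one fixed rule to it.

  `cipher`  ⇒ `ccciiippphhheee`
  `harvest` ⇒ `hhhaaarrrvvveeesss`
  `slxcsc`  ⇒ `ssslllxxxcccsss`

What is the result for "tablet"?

The pattern: delete the last character, then repeat every character 3 times.
Working it through for "tablet": intermediate "table", final "tttaaabbbllleee".
(Check on "harvest": → "harves" → "hhhaaarrrvvveeesss" ✓)

tttaaabbbllleee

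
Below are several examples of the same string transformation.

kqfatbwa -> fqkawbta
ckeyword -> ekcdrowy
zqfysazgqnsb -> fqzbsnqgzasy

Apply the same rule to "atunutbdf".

The pattern: reverse the string, then move the last 3 characters to the front (rotate right by 3).
Working it through for "atunutbdf": intermediate "fdbtunuta", final "utafdbtun".

utafdbtun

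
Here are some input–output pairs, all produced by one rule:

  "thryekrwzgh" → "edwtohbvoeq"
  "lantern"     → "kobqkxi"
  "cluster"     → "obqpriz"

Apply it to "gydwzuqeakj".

In each case the input is transformed by: shift every letter 3 places backward in the alphabet (wrapping around), then reverse the string.
Starting from "gydwzuqeakj": after the first operation, "dvatwrnbxhg"; after the second, "ghxbnrwtavd".

ghxbnrwtavd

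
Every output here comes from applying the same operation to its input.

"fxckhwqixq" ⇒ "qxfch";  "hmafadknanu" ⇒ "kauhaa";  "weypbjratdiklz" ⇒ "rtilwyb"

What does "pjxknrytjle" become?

yjepxn

In each case the input is transformed by: keep every other character starting from the first (positions 1st, 3rd, 5th, ...), then move the first 3 characters to the end (rotate left by 3).
"pjxknrytjle" → "yjepxn".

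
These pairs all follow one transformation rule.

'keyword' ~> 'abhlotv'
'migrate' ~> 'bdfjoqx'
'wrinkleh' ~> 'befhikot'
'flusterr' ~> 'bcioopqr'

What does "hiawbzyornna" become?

The pattern: shift every letter 3 places backward in the alphabet (wrapping around), then sort the characters into alphabetical order.
On "hiawbzyornna": the first step gives "efxtywvlokkx", and the second then gives "efkklotvwxxy".

efkklotvwxxy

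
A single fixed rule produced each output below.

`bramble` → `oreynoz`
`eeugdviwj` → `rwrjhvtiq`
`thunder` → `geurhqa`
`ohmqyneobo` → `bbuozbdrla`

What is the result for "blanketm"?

ozygnrax

In each case the input is transformed by: take characters alternately from the front and the back (1st, last, 2nd, 2nd-last, ...), then shift every letter 13 places forward in the alphabet (wrapping around) — i.e. ROT13.
Applying both steps to "blanketm": "bmltaenk", then "ozygnrax".
(Check on "ohmqyneobo": → "oohbmoqeyn" → "bbuozbdrla" ✓)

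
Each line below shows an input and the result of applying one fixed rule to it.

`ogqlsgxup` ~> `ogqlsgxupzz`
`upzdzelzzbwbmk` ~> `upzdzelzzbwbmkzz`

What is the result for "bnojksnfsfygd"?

bnojksnfsfygdzz

The transformation: append "zz".
"bnojksnfsfygd" → "bnojksnfsfygdzz".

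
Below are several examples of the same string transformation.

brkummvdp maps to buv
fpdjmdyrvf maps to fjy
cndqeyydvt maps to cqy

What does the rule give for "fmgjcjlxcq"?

In each case the input is transformed by: delete the last 2 characters, then keep one character in every 3, starting at position 1 (positions 1st, 4th, 7th, ...).
Starting from "fmgjcjlxcq": after the first operation, "fmgjcjlx"; after the second, "fjl".

fjl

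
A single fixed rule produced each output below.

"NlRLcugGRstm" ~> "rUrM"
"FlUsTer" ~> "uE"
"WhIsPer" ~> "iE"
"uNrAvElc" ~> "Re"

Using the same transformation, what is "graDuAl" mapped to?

Aa

Each output is the input with this applied: keep one character in every 3, starting at position 3 (positions 3rd, 6th, 9th, ...), then flip the case of every letter.
Working it through for "graDuAl": intermediate "aA", final "Aa".
(Check on "uNrAvElc": → "rE" → "Re" ✓)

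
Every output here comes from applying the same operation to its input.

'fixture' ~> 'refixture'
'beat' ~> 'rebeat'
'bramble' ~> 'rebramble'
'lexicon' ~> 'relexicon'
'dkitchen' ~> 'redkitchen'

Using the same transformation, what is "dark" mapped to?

redark

Looking at the pairs, the operation is to prepend "re".
For "dark" the result is "redark".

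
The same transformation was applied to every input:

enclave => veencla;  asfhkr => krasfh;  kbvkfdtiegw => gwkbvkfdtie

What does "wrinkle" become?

The pattern: move the last 2 characters to the front (rotate right by 2).
On "wrinkle" that produces "lewrink".

lewrink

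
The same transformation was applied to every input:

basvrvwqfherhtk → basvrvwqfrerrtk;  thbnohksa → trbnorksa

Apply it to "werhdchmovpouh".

Looking at the pairs, the operation is to replace every "h" with "r".
On "werhdchmovpouh" that produces "werrdcrmovpour".

werrdcrmovpour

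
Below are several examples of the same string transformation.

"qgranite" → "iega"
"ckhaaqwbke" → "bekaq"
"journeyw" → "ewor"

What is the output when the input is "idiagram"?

Rule — keep every other character starting from the second (positions 2nd, 4th, 6th, ...), then move the last 2 characters to the front (rotate right by 2).
On "idiagram": the first step gives "darm", and the second then gives "rmda".

rmda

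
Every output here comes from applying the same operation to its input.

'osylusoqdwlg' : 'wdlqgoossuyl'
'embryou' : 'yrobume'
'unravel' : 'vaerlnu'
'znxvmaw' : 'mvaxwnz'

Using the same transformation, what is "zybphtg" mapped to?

Looking at the pairs, the operation is to move the last 3 characters to the front (rotate right by 3), then take characters alternately from the front and the back (1st, last, 2nd, 2nd-last, ...).
On "zybphtg": the first step gives "htgzybp", and the second then gives "hptbgyz".

hptbgyz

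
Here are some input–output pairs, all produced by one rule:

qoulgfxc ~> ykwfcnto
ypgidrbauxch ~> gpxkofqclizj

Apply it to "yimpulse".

What's happening: shift every letter 8 places forward in the alphabet (wrapping around), then take characters alternately from the front and the back (1st, last, 2nd, 2nd-last, ...).
Starting from "yimpulse": after the first operation, "gquxctam"; after the second, "gmqautxc".

gmqautxc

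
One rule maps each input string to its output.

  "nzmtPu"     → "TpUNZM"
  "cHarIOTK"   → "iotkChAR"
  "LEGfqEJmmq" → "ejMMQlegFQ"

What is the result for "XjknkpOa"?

What's happening: swap the front and back halves of the string, then flip the case of every letter.
Working it through for "XjknkpOa": intermediate "kpOaXjkn", final "KPoAxJKN".

KPoAxJKN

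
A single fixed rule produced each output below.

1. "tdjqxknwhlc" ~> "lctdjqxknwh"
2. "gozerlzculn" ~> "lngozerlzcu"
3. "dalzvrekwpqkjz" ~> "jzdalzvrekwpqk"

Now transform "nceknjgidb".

What's happening: move the last 2 characters to the front (rotate right by 2).
On "nceknjgidb" that produces "dbnceknjgi".

dbnceknjgi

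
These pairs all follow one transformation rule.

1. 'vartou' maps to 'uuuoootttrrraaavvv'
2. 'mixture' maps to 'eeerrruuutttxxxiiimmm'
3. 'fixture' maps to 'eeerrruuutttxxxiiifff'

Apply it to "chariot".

Looking at the pairs, the operation is to repeat every character 3 times, then reverse the string.
On "chariot": the first step gives "ccchhhaaarrriiiooottt", and the second then gives "tttoooiiirrraaahhhccc".
(Check on "mixture": → "mmmiiixxxtttuuurrreee" → "eeerrruuutttxxxiiimmm" ✓)

tttoooiiirrraaahhhccc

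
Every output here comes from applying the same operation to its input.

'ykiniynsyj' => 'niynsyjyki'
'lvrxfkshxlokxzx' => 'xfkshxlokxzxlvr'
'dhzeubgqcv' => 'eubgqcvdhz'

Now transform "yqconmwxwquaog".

onmwxwquaogyqc

Each output is the input with this applied: move the first 3 characters to the end (rotate left by 3).
Applying that to "yqconmwxwquaog" gives "onmwxwquaogyqc".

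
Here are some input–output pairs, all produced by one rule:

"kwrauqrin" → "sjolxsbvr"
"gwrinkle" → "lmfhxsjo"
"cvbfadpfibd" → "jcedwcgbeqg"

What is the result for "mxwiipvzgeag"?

The rule is to shift every letter 1 place forward in the alphabet (wrapping around), then move the last 3 characters to the front (rotate right by 3).
Working it through for "mxwiipvzgeag": intermediate "nyxjjqwahfbh", final "fbhnyxjjqwah".

fbhnyxjjqwah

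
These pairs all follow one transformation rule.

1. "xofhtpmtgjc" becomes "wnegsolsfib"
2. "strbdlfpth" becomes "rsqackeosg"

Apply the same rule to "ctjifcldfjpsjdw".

bsihebkceioricv

Looking at the pairs, the operation is to shift every letter 1 place backward in the alphabet (wrapping around).
For "ctjifcldfjpsjdw" the result is "bsihebkceioricv".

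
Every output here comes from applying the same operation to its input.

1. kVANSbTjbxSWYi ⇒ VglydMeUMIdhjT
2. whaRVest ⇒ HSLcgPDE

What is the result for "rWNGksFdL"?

The transformation: flip the case of every letter, then shift every letter 11 places forward in the alphabet (wrapping around).
Applying both steps to "rWNGksFdL": "RwngKSfDl", then "ChyrVDqOw".
(Check on "whaRVest": → "WHArvEST" → "HSLcgPDE" ✓)

ChyrVDqOw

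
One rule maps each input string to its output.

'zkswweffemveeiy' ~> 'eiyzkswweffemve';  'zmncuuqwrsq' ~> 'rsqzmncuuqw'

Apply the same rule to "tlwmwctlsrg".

srgtlwmwctl

What's happening: move the last 3 characters to the front (rotate right by 3).
Applying that to "tlwmwctlsrg" gives "srgtlwmwctl".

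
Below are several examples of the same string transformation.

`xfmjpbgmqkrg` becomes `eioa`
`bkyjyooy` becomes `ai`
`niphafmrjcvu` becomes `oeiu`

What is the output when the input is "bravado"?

au

The transformation: shift every letter 1 place backward in the alphabet (wrapping around), then keep only the vowels.
"bravado" → "aqzuzcn" → "au".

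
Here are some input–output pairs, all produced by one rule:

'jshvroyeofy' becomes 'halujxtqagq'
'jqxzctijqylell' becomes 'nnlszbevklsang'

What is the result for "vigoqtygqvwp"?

yrxkiqsvaisx

In each case the input is transformed by: move the last 2 characters to the front (rotate right by 2), then shift every letter 2 places forward in the alphabet (wrapping around).
So "vigoqtygqvwp" becomes "yrxkiqsvaisx".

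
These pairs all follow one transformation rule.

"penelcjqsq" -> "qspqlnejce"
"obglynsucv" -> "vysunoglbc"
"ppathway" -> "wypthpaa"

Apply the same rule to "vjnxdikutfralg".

vxtunrklijfgad

Each output is the input with this applied: sort the characters into reverse alphabetical order, then swap each adjacent pair of characters (1↔2, 3↔4, ...).
Applying that to "vjnxdikutfralg" gives "vxtunrklijfgad".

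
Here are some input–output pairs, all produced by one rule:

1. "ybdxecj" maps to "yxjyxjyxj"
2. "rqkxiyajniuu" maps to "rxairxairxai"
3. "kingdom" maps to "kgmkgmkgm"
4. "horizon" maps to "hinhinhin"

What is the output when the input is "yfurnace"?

Rule — keep one character in every 3, starting at position 1 (positions 1st, 4th, 7th, ...), then write the whole string 3 times in a row.
Starting from "yfurnace": after the first operation, "yrc"; after the second, "yrcyrcyrc".

yrcyrcyrc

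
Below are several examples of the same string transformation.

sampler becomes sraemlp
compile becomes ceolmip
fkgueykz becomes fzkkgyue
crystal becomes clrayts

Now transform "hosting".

What's happening: take characters alternately from the front and the back (1st, last, 2nd, 2nd-last, ...).
Doing the same to "hosting": "hgonsit".

hgonsit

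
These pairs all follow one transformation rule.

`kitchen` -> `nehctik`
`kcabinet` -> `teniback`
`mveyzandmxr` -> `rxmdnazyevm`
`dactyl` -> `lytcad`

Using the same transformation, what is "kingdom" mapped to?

modgnik

Rule — reverse the string.
Doing the same to "kingdom": "modgnik".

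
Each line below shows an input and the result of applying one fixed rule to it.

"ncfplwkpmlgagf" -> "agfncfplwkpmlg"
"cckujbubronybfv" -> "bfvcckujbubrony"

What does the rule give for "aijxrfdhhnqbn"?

Looking at the pairs, the operation is to move the last 3 characters to the front (rotate right by 3).
Doing the same to "aijxrfdhhnqbn": "qbnaijxrfdhhn".

qbnaijxrfdhhn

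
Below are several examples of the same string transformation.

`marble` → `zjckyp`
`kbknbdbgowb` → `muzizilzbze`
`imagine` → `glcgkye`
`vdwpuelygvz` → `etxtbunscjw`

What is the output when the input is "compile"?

The rule is to shift every letter 2 places backward in the alphabet (wrapping around), then move the last 3 characters to the front (rotate right by 3).
On "compile": the first step gives "amkngjc", and the second then gives "gjcamkn".

gjcamkn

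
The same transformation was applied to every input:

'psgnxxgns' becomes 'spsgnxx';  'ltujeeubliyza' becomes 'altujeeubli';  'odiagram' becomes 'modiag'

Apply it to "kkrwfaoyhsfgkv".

vkkrwfaoyhsf

The transformation: move the last 3 characters to the front (rotate right by 3), then delete the first 2 characters.
On "kkrwfaoyhsfgkv": the first step gives "gkvkkrwfaoyhsf", and the second then gives "vkkrwfaoyhsf".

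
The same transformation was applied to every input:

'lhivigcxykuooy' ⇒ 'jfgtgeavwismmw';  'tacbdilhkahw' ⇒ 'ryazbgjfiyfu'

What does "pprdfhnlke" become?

nnpbdfljic

In each case the input is transformed by: shift every letter 2 places backward in the alphabet (wrapping around).
For "pprdfhnlke" the result is "nnpbdfljic".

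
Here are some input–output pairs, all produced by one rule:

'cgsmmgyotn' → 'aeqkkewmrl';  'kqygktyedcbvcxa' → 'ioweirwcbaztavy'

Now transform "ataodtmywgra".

Each output is the input with this applied: shift every letter 2 places backward in the alphabet (wrapping around).
So "ataodtmywgra" becomes "yrymbrkwuepy".

yrymbrkwuepy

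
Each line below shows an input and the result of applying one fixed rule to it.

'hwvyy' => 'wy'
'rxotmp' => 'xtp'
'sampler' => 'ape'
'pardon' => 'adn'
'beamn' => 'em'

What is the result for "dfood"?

fo

What's happening: keep every other character starting from the second (positions 2nd, 4th, 6th, ...).
So "dfood" becomes "fo".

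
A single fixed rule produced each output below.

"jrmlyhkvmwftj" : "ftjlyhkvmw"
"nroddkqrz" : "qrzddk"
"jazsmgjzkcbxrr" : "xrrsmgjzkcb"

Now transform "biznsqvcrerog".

In each case the input is transformed by: delete the first 3 characters, then move the last 3 characters to the front (rotate right by 3).
Applying both steps to "biznsqvcrerog": "nsqvcrerog", then "rognsqvcre".

rognsqvcre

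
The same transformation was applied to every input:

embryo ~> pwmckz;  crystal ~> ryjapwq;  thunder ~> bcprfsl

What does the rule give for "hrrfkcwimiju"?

What's happening: shift every letter 2 places backward in the alphabet (wrapping around), then move the last 3 characters to the front (rotate right by 3).
Starting from "hrrfkcwimiju": after the first operation, "fppdiaugkghs"; after the second, "ghsfppdiaugk".

ghsfppdiaugk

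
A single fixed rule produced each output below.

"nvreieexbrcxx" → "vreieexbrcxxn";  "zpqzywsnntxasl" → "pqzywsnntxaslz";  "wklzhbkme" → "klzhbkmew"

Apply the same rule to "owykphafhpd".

Looking at the pairs, the operation is to move the first character to the end.
Doing the same to "owykphafhpd": "wykphafhpdo".

wykphafhpdo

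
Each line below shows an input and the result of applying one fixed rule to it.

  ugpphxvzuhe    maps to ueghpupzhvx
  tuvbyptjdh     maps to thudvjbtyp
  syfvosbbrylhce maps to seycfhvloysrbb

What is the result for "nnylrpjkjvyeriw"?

nwniyrlerypvjjk

The transformation: take characters alternately from the front and the back (1st, last, 2nd, 2nd-last, ...).
"nnylrpjkjvyeriw" → "nwniyrlerypvjjk".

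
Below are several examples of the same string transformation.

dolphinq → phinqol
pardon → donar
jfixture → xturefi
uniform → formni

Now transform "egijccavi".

jccavigi

Each output is the input with this applied: delete the first character, then move the first 2 characters to the end (rotate left by 2).
Doing the same to "egijccavi": "jccavigi".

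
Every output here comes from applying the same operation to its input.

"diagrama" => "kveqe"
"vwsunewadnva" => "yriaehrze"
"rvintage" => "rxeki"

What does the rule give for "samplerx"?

What's happening: delete the first 3 characters, then shift every letter 4 places forward in the alphabet (wrapping around).
On "samplerx": the first step gives "plerx", and the second then gives "tpivb".

tpivb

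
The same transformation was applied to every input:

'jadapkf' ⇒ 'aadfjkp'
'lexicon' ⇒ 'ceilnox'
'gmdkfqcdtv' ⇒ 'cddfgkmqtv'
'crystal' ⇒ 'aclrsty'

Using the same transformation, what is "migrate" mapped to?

aegimrt

Each output is the input with this applied: sort the characters into alphabetical order.
Doing the same to "migrate": "aegimrt".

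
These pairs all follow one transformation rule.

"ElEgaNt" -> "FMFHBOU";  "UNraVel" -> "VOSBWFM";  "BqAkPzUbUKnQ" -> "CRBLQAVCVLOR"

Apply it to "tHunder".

Looking at the pairs, the operation is to shift every letter 1 place forward in the alphabet (wrapping around), then convert every letter to uppercase.
"tHunder" → "uIvoefs" → "UIVOEFS".

UIVOEFS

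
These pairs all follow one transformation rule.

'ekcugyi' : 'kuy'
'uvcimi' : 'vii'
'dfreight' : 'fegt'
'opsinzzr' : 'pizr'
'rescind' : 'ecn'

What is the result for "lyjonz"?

yoz

In each case the input is transformed by: keep every other character starting from the second (positions 2nd, 4th, 6th, ...).
"lyjonz" → "yoz".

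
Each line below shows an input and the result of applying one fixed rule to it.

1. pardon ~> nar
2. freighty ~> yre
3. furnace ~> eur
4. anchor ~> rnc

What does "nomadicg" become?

In each case the input is transformed by: swap the first and last characters, then keep only the first 3 characters.
"nomadicg" → "gomadicn" → "gom".
(Check on "furnace": → "eurnacf" → "eur" ✓)

gom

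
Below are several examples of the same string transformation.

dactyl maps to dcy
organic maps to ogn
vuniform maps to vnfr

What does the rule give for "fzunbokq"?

fubk

The pattern: delete the last character, then keep every other character starting from the first (positions 1st, 3rd, 5th, ...).
Working it through for "fzunbokq": intermediate "fzunbok", final "fubk".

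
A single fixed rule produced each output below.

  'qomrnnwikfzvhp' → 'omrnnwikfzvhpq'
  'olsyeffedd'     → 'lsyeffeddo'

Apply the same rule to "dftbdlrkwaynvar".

What's happening: move the first character to the end.
So "dftbdlrkwaynvar" becomes "ftbdlrkwaynvard".

ftbdlrkwaynvard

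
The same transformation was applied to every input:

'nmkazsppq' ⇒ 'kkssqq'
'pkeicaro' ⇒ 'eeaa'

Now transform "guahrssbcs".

aasscc

The transformation: keep one character in every 3, starting at position 3 (positions 3rd, 6th, 9th, ...), then double every character.
Starting from "guahrssbcs": after the first operation, "asc"; after the second, "aasscc".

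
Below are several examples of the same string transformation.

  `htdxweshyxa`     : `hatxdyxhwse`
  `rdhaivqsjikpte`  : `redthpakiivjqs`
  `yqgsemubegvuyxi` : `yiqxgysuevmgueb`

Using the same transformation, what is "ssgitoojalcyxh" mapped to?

Rule — take characters alternately from the front and the back (1st, last, 2nd, 2nd-last, ...).
Doing the same to "ssgitoojalcyxh": "shsxgyictloaoj".

shsxgyictloaoj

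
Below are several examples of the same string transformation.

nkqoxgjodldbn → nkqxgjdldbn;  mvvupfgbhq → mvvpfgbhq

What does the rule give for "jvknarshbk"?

In each case the input is transformed by: remove every vowel.
On "jvknarshbk" that produces "jvknrshbk".

jvknrshbk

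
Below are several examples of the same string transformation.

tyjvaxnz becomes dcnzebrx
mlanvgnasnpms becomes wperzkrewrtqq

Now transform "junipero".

In each case the input is transformed by: swap the first and last characters, then shift every letter 4 places forward in the alphabet (wrapping around).
Working it through for "junipero": intermediate "ouniperj", final "syrmtivn".

syrmtivn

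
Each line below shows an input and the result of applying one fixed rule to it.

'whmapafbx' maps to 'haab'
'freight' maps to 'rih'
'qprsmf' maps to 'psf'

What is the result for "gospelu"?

The rule is to keep every other character starting from the second (positions 2nd, 4th, 6th, ...).
"gospelu" → "opl".

opl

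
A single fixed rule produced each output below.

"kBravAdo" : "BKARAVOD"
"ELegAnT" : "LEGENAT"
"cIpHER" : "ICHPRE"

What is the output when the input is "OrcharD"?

Each output is the input with this applied: swap each adjacent pair of characters (1↔2, 3↔4, ...), then convert every letter to uppercase.
For "OrcharD", step one produces "rOhcraD"; step two turns that into "ROHCRAD".

ROHCRAD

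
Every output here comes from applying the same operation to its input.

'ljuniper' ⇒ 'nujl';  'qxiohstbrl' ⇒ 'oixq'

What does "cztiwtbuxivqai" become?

In each case the input is transformed by: reverse the string, then keep only the last 4 characters.
For "cztiwtbuxivqai" the result is "itzc".

itzc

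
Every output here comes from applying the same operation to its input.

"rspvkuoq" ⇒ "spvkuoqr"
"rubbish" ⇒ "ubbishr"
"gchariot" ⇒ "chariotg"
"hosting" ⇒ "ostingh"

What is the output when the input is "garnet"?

arnetg

The pattern: move the first character to the end.
Applying that to "garnet" gives "arnetg".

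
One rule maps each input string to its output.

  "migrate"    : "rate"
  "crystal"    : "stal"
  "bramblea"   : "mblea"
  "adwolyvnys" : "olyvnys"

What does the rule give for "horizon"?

The rule is to delete the first 3 characters.
For "horizon" the result is "izon".

izon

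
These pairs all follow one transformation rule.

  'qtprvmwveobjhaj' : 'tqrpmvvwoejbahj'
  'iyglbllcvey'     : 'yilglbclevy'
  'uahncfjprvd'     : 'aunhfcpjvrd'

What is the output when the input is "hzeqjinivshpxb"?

zhqeijinsvphbx

The pattern: swap each adjacent pair of characters (1↔2, 3↔4, ...).
"hzeqjinivshpxb" → "zhqeijinsvphbx".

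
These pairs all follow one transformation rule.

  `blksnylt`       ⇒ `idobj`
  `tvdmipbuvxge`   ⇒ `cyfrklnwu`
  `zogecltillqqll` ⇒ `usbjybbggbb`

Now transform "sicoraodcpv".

ehqetsfl

Each output is the input with this applied: delete the first 3 characters, then shift every letter 10 places backward in the alphabet (wrapping around).
Working it through for "sicoraodcpv": intermediate "oraodcpv", final "ehqetsfl".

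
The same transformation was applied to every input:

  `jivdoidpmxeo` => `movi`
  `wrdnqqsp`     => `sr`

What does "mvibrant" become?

nv

The rule is to swap the front and back halves of the string, then keep one character in every 3, starting at position 3 (positions 3rd, 6th, 9th, ...).
For "mvibrant", step one produces "rantmvib"; step two turns that into "nv".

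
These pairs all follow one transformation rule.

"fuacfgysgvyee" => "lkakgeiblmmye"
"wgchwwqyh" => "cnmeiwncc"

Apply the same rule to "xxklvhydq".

The rule is to shift every letter 6 places forward in the alphabet (wrapping around), then take characters alternately from the front and the back (1st, last, 2nd, 2nd-last, ...).
Starting from "xxklvhydq": after the first operation, "ddqrbnejw"; after the second, "dwdjqernb".

dwdjqernb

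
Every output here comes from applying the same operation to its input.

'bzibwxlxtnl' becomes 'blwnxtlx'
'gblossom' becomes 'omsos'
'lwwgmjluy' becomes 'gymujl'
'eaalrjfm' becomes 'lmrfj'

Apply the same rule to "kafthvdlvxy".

Each output is the input with this applied: delete the first 3 characters, then take characters alternately from the front and the back (1st, last, 2nd, 2nd-last, ...).
So "kafthvdlvxy" becomes "tyhxvvdl".

tyhxvvdl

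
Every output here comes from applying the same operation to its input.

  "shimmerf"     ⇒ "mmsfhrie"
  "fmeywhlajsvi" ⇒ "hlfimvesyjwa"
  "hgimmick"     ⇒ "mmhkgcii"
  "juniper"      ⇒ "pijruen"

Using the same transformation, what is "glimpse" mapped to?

pmgelsi

What's happening: take characters alternately from the front and the back (1st, last, 2nd, 2nd-last, ...), then move the last 2 characters to the front (rotate right by 2).
Applying both steps to "glimpse": "gelsipm", then "pmgelsi".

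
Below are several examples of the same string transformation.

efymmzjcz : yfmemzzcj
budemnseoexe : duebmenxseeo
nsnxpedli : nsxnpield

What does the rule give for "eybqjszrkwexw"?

byqejwsxzerwk

The pattern: move the first 2 characters to the end (rotate left by 2), then take characters alternately from the front and the back (1st, last, 2nd, 2nd-last, ...).
"eybqjszrkwexw" → "bqjszrkwexwey" → "byqejwsxzerwk".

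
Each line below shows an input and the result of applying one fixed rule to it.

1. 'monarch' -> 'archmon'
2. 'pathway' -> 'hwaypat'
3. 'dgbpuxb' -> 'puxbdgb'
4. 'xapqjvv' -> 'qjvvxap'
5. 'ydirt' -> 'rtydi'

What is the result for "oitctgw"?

ctgwoit

What's happening: move the first 3 characters to the end (rotate left by 3).
For "oitctgw" the result is "ctgwoit".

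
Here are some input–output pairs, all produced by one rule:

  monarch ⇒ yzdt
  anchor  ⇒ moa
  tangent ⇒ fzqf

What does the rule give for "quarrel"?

What's happening: shift every letter 12 places forward in the alphabet (wrapping around), then keep every other character starting from the first (positions 1st, 3rd, 5th, ...).
For "quarrel", step one produces "cgmddqx"; step two turns that into "cmdx".

cmdx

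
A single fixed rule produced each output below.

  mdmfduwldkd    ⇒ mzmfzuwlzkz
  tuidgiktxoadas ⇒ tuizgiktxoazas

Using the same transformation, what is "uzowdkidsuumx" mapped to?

The pattern: replace every "d" with "z".
Doing the same to "uzowdkidsuumx": "uzowzkizsuumx".

uzowzkizsuumx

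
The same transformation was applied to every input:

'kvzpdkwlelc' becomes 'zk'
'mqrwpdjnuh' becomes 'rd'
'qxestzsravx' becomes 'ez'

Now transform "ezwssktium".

wk

In each case the input is transformed by: delete the last 3 characters, then keep one character in every 3, starting at position 3 (positions 3rd, 6th, 9th, ...).
For "ezwssktium", step one produces "ezwsskt"; step two turns that into "wk".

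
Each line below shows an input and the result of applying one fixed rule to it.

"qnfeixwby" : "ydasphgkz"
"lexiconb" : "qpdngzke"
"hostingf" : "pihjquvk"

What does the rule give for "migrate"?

The rule is to shift every letter 2 places forward in the alphabet (wrapping around), then move the last 3 characters to the front (rotate right by 3).
On "migrate" that produces "cvgokit".
(Check on "qnfeixwby": → "sphgkzyda" → "ydasphgkz" ✓)

cvgokit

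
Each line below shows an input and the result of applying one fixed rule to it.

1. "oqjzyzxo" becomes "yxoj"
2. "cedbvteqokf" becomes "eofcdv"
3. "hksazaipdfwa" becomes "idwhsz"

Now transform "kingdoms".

dmkn

Rule — keep every other character starting from the first (positions 1st, 3rd, 5th, ...), then swap the front and back halves of the string.
On "kingdoms": the first step gives "kndm", and the second then gives "dmkn".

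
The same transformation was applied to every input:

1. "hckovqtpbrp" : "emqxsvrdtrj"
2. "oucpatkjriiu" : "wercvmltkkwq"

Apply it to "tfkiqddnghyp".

Each output is the input with this applied: shift every letter 2 places forward in the alphabet (wrapping around), then move the first character to the end.
"tfkiqddnghyp" → "vhmksffpijar" → "hmksffpijarv".
(Check on "oucpatkjriiu": → "qwercvmltkkw" → "wercvmltkkwq" ✓)

hmksffpijarv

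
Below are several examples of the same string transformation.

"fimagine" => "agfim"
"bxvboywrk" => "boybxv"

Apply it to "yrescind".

What's happening: delete the last 3 characters, then move the first 3 characters to the end (rotate left by 3).
Applying both steps to "yrescind": "yresc", then "scyre".

scyre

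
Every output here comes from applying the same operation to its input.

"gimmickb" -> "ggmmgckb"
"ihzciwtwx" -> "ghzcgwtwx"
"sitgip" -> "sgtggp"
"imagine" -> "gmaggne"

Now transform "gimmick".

ggmmgck

What's happening: replace every "i" with "g".
For "gimmick" the result is "ggmmgck".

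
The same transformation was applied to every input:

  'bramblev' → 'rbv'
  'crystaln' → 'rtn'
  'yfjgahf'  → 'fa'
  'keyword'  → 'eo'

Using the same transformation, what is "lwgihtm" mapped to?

What's happening: keep one character in every 3, starting at position 2 (positions 2nd, 5th, 8th, ...).
For "lwgihtm" the result is "wh".

wh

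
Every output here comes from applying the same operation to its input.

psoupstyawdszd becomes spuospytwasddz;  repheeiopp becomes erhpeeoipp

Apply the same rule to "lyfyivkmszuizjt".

Rule — swap each adjacent pair of characters (1↔2, 3↔4, ...).
Applying that to "lyfyivkmszuizjt" gives "ylyfvimkzsiujzt".

ylyfvimkzsiujzt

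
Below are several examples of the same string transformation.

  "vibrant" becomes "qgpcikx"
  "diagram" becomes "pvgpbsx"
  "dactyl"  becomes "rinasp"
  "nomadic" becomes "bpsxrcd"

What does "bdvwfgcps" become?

kluvrehqs

In each case the input is transformed by: shift every letter 11 places backward in the alphabet (wrapping around), then move the first 2 characters to the end (rotate left by 2).
"bdvwfgcps" → "qskluvreh" → "kluvrehqs".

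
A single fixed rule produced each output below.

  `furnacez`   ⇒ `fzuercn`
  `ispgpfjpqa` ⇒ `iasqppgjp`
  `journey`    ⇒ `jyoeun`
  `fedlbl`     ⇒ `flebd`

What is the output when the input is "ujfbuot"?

The rule is to take characters alternately from the front and the back (1st, last, 2nd, 2nd-last, ...), then delete the last character.
Working it through for "ujfbuot": intermediate "utjofub", final "utjofu".

utjofu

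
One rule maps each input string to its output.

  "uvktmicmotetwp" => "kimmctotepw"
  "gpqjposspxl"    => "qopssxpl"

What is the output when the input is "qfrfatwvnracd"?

What's happening: swap each adjacent pair of characters (1↔2, 3↔4, ...), then delete the first 3 characters.
On "qfrfatwvnracd": the first step gives "fqfrtavwrncad", and the second then gives "rtavwrncad".

rtavwrncad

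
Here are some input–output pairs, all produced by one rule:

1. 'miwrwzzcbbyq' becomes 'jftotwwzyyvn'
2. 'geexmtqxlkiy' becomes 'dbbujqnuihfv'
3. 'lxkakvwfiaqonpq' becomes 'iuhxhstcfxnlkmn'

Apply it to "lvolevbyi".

islibsyvf

Looking at the pairs, the operation is to shift every letter 3 places backward in the alphabet (wrapping around).
Doing the same to "lvolevbyi": "islibsyvf".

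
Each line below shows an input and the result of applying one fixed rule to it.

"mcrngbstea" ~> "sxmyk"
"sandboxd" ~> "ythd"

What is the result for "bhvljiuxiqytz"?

hbpaoef

What's happening: keep every other character starting from the first (positions 1st, 3rd, 5th, ...), then shift every letter 6 places forward in the alphabet (wrapping around).
Working it through for "bhvljiuxiqytz": intermediate "bvjuiyz", final "hbpaoef".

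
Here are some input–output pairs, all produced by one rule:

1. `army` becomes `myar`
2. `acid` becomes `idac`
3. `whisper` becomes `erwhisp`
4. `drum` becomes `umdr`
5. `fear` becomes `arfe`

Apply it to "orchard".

rdorcha

The pattern: move the last 2 characters to the front (rotate right by 2).
On "orchard" that produces "rdorcha".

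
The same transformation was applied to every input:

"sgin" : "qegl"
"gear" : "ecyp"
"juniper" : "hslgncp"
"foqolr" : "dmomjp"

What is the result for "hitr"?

Looking at the pairs, the operation is to shift every letter 2 places backward in the alphabet (wrapping around).
Applying that to "hitr" gives "fgrp".

fgrp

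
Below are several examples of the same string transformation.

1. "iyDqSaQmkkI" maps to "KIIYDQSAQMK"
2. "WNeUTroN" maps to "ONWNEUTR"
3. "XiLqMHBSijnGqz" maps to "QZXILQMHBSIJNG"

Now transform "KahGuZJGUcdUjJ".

JJKAHGUZJGUCDU

The pattern: move the last 2 characters to the front (rotate right by 2), then convert every letter to uppercase.
"KahGuZJGUcdUjJ" → "JJKAHGUZJGUCDU".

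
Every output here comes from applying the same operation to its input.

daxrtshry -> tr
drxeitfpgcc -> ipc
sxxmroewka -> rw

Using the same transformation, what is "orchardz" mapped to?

az

The rule is to keep one character in every 3, starting at position 2 (positions 2nd, 5th, 8th, ...), then delete the first character.
Working it through for "orchardz": intermediate "raz", final "az".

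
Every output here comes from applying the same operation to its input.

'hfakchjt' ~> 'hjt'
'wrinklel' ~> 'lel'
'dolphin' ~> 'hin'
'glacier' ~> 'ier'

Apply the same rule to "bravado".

ado

The transformation: keep only the last 3 characters.
Applying that to "bravado" gives "ado".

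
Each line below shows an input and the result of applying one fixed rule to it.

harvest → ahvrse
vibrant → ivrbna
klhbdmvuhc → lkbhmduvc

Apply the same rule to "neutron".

The pattern: swap each adjacent pair of characters (1↔2, 3↔4, ...), then delete the last character.
Doing the same to "neutron": "entuor".
(Check on "vibrant": → "ivrbnat" → "ivrbna" ✓)

entuor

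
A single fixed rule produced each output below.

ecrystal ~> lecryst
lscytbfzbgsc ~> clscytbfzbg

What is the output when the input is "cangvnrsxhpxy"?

The transformation: move the last 2 characters to the front (rotate right by 2), then delete the first character.
For "cangvnrsxhpxy" the result is "ycangvnrsxhp".

ycangvnrsxhp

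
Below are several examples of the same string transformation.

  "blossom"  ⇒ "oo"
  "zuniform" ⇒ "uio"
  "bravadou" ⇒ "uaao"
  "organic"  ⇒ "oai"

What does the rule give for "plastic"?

Rule — move the last character to the front, then keep only the vowels.
Applying both steps to "plastic": "cplasti", then "ai".

ai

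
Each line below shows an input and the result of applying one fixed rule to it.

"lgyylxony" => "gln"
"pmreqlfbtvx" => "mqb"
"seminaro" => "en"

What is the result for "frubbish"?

rb

The rule is to move the last character to the front, then keep one character in every 3, starting at position 3 (positions 3rd, 6th, 9th, ...).
Applying both steps to "frubbish": "hfrubbis", then "rb".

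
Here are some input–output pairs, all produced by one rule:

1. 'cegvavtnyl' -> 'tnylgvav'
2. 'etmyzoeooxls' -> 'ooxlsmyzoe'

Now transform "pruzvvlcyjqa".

cyjqauzvvl

In each case the input is transformed by: delete the first 2 characters, then swap the front and back halves of the string.
On "pruzvvlcyjqa" that produces "cyjqauzvvl".
(Check on "etmyzoeooxls": → "myzoeooxls" → "ooxlsmyzoe" ✓)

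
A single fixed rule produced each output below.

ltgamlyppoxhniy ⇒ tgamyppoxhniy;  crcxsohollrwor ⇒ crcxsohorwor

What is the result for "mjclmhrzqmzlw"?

In each case the input is transformed by: remove every "l".
For "mjclmhrzqmzlw" the result is "mjcmhrzqmzw".

mjcmhrzqmzw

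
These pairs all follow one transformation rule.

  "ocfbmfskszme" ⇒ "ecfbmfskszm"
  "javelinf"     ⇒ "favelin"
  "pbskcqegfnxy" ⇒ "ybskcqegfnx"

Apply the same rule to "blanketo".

Rule — delete the first character, then move the last character to the front.
For "blanketo", step one produces "lanketo"; step two turns that into "olanket".

olanket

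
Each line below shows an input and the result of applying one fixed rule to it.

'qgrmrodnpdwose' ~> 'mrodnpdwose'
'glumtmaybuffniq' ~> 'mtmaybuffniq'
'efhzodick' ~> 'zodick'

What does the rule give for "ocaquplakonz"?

quplakonz

The transformation: delete the first 3 characters.
Applying that to "ocaquplakonz" gives "quplakonz".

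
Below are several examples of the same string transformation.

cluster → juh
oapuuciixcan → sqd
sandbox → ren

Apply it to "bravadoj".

tez

The rule is to shift every letter 10 places backward in the alphabet (wrapping around), then keep only the last 3 characters.
Starting from "bravadoj": after the first operation, "rhqlqtez"; after the second, "tez".
(Check on "oapuuciixcan": → "eqfkksyynsqd" → "sqd" ✓)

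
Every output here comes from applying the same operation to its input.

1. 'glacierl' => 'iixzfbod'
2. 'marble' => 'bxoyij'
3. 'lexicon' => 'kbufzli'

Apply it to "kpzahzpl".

The rule is to swap the first and last characters, then shift every letter 3 places backward in the alphabet (wrapping around).
Starting from "kpzahzpl": after the first operation, "lpzahzpk"; after the second, "imwxewmh".
(Check on "glacierl": → "llacierg" → "iixzfbod" ✓)

imwxewmh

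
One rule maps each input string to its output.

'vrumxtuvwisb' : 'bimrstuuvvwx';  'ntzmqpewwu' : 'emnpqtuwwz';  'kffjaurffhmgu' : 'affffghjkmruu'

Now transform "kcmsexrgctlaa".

aaccegklmrstx

Each output is the input with this applied: sort the characters into alphabetical order.
Applying that to "kcmsexrgctlaa" gives "aaccegklmrstx".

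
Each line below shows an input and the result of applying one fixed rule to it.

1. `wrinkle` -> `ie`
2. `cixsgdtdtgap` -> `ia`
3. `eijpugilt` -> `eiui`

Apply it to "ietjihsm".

Each output is the input with this applied: keep only the vowels.
So "ietjihsm" becomes "iei".

iei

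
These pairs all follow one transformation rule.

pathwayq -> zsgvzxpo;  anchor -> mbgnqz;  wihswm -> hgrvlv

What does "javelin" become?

zudkhmi

The rule is to move the first character to the end, then shift every letter 1 place backward in the alphabet (wrapping around).
On "javelin": the first step gives "avelinj", and the second then gives "zudkhmi".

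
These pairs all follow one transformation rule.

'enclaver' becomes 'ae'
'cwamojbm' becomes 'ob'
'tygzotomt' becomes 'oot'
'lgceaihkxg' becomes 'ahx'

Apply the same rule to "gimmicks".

The rule is to delete the first 3 characters, then keep every other character starting from the second (positions 2nd, 4th, 6th, ...).
For "gimmicks", step one produces "micks"; step two turns that into "ik".

ik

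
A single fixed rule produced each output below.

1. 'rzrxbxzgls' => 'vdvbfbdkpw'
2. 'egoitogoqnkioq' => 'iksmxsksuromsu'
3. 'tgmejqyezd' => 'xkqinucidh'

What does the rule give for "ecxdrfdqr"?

igbhvjhuv

What's happening: shift every letter 4 places forward in the alphabet (wrapping around).
Applying that to "ecxdrfdqr" gives "igbhvjhuv".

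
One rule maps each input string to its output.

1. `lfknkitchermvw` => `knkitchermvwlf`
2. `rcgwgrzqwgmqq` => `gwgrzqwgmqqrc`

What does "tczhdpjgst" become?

What's happening: move the first 2 characters to the end (rotate left by 2).
Applying that to "tczhdpjgst" gives "zhdpjgsttc".

zhdpjgsttc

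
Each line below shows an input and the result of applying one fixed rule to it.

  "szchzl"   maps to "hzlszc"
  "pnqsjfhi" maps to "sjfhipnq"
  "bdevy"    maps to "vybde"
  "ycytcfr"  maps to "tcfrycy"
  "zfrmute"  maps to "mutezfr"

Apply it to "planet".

netpla

The transformation: move the first 3 characters to the end (rotate left by 3).
Applying that to "planet" gives "netpla".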